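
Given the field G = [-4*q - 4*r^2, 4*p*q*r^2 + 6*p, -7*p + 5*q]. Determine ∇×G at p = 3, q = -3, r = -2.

(∇×G)₁ = ∂G₃/∂q − ∂G₂/∂r = -8*p*q*r + 5
(∇×G)₂ = ∂G₁/∂r − ∂G₃/∂p = -8*r + 7
(∇×G)₃ = ∂G₂/∂p − ∂G₁/∂q = 4*q*r^2 + 10
∇×G = (-8*p*q*r + 5, -8*r + 7, 4*q*r^2 + 10)
At (3, -3, -2): (-139, 23, -38).

(-139, 23, -38)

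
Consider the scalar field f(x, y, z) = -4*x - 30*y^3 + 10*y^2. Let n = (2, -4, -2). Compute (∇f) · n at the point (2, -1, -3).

∂f/∂x = -4
∂f/∂y = -90*y^2 + 20*y
∂f/∂z = 0
∇f at (2, -1, -3) = (-4, -110, 0)
∇f · n = (-4)(2) + (-110)(-4) + (0)(-2) = 432

432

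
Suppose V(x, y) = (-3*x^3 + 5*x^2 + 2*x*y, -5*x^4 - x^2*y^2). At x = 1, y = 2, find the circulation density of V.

∂V₂/∂x = -20*x^3 - 2*x*y^2
∂V₁/∂y = 2*x
Scalar curl = -20*x^3 - 2*x*y^2 - 2*x
At (1, 2): -30.

-30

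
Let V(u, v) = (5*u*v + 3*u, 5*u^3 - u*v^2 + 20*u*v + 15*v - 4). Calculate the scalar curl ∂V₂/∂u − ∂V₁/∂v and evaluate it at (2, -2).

∂V₂/∂u = 15*u^2 - v^2 + 20*v
∂V₁/∂v = 5*u
Scalar curl = 15*u^2 - 5*u - v^2 + 20*v
At (2, -2): 6.

6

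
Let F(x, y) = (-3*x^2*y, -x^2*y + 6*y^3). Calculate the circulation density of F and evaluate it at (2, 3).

∂F₂/∂x = -2*x*y
∂F₁/∂y = -3*x^2
Scalar curl = 3*x^2 - 2*x*y
At (2, 3): 0.

0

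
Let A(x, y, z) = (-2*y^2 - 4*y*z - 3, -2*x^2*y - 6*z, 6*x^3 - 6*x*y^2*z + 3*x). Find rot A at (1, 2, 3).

(-66, 43, 12)

(∇×A)₁ = ∂A₃/∂y − ∂A₂/∂z = -12*x*y*z + 6
(∇×A)₂ = ∂A₁/∂z − ∂A₃/∂x = -18*x^2 + 6*y^2*z - 4*y - 3
(∇×A)₃ = ∂A₂/∂x − ∂A₁/∂y = -4*x*y + 4*y + 4*z
∇×A = (-12*x*y*z + 6, -18*x^2 + 6*y^2*z - 4*y - 3, -4*x*y + 4*y + 4*z)
At (1, 2, 3): (-66, 43, 12).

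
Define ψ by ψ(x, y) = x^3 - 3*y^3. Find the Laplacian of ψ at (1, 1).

-12

∂²ψ/∂x² = 6*x
∂²ψ/∂y² = -18*y
∇²ψ = 6*x - 18*y
At (1, 1): -12.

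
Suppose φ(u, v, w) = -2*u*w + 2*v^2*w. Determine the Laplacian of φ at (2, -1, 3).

∂²φ/∂u² = 0
∂²φ/∂v² = 4*w
∂²φ/∂w² = 0
∇²φ = 4*w
At (2, -1, 3): 12.

12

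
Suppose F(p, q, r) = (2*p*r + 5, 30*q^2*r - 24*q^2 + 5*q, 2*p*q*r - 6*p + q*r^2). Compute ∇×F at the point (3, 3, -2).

(∇×F)₁ = ∂F₃/∂q − ∂F₂/∂r = 2*p*r - 30*q^2 + r^2
(∇×F)₂ = ∂F₁/∂r − ∂F₃/∂p = 2*p - 2*q*r + 6
(∇×F)₃ = ∂F₂/∂p − ∂F₁/∂q = 0
∇×F = (2*p*r - 30*q^2 + r^2, 2*p - 2*q*r + 6, 0)
At (3, 3, -2): (-278, 24, 0).

(-278, 24, 0)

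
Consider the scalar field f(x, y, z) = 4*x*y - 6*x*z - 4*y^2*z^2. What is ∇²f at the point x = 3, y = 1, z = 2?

∂²f/∂x² = 0
∂²f/∂y² = -8*z^2
∂²f/∂z² = -8*y^2
∇²f = -8*y^2 - 8*z^2
At (3, 1, 2): -40.

-40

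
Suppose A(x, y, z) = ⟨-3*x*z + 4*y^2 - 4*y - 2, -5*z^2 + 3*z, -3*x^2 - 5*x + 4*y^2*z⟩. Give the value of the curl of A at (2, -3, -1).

(∇×A)₁ = ∂A₃/∂y − ∂A₂/∂z = 8*y*z + 10*z - 3
(∇×A)₂ = ∂A₁/∂z − ∂A₃/∂x = 3*x + 5
(∇×A)₃ = ∂A₂/∂x − ∂A₁/∂y = -8*y + 4
∇×A = (8*y*z + 10*z - 3, 3*x + 5, -8*y + 4)
At (2, -3, -1): (11, 11, 28).

(11, 11, 28)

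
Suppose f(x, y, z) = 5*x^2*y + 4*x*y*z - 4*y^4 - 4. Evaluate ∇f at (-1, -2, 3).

∂f/∂x = 10*x*y + 4*y*z
∂f/∂y = 5*x^2 + 4*x*z - 16*y^3
∂f/∂z = 4*x*y
∇f = (10*x*y + 4*y*z, 5*x^2 + 4*x*z - 16*y^3, 4*x*y)
At (-1, -2, 3): (-4, 121, 8).

(-4, 121, 8)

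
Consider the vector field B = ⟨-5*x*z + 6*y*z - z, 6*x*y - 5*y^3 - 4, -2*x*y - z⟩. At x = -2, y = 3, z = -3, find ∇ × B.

(4, 33, 36)

(∇×B)₁ = ∂B₃/∂y − ∂B₂/∂z = -2*x
(∇×B)₂ = ∂B₁/∂z − ∂B₃/∂x = -5*x + 8*y - 1
(∇×B)₃ = ∂B₂/∂x − ∂B₁/∂y = 6*y - 6*z
∇×B = (-2*x, -5*x + 8*y - 1, 6*y - 6*z)
At (-2, 3, -3): (4, 33, 36).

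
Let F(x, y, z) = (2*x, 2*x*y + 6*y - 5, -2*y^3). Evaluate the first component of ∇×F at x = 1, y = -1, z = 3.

(∇×F)_1 = ∂F₃/∂y − ∂F₂/∂z
= -6*y^2 − (0)
= -6*y^2
At (1, -1, 3): -6.

-6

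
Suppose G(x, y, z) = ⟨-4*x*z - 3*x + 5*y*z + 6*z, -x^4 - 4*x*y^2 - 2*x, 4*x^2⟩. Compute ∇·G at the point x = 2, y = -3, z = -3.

∂G₁/∂x = -4*z - 3
∂G₂/∂y = -8*x*y
∂G₃/∂z = 0
∇·G = -8*x*y - 4*z - 3
At (2, -3, -3): 57.

57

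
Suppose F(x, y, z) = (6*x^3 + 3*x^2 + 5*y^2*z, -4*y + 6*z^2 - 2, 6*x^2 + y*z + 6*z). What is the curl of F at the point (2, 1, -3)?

(∇×F)₁ = ∂F₃/∂y − ∂F₂/∂z = -11*z
(∇×F)₂ = ∂F₁/∂z − ∂F₃/∂x = -12*x + 5*y^2
(∇×F)₃ = ∂F₂/∂x − ∂F₁/∂y = -10*y*z
∇×F = (-11*z, -12*x + 5*y^2, -10*y*z)
At (2, 1, -3): (33, -19, 30).

(33, -19, 30)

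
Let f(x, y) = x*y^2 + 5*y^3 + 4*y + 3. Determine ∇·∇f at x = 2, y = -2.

-56

∂²f/∂x² = 0
∂²f/∂y² = 2*(x + 15*y)
∇²f = 2*x + 30*y
At (2, -2): -56.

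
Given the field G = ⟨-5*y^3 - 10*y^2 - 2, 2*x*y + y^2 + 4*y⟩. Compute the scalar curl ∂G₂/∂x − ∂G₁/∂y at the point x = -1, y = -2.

∂G₂/∂x = 2*y
∂G₁/∂y = -15*y^2 - 20*y
Scalar curl = 15*y^2 + 22*y
At (-1, -2): 16.

16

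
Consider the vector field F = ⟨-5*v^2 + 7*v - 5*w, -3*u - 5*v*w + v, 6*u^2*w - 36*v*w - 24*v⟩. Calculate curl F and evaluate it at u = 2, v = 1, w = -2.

(53, 43, 0)

(∇×F)₁ = ∂F₃/∂v − ∂F₂/∂w = 5*v - 36*w - 24
(∇×F)₂ = ∂F₁/∂w − ∂F₃/∂u = -12*u*w - 5
(∇×F)₃ = ∂F₂/∂u − ∂F₁/∂v = 10*v - 10
∇×F = (5*v - 36*w - 24, -12*u*w - 5, 10*v - 10)
At (2, 1, -2): (53, 43, 0).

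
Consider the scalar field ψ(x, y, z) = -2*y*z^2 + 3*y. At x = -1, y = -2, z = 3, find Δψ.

8

∂²ψ/∂x² = 0
∂²ψ/∂y² = 0
∂²ψ/∂z² = -4*y
∇²ψ = -4*y
At (-1, -2, 3): 8.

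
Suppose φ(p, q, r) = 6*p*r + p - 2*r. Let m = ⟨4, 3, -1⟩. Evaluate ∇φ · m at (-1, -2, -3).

∂φ/∂p = 6*r + 1
∂φ/∂q = 0
∂φ/∂r = 6*p - 2
∇φ at (-1, -2, -3) = (-17, 0, -8)
∇φ · m = (-17)(4) + (0)(3) + (-8)(-1) = -60

-60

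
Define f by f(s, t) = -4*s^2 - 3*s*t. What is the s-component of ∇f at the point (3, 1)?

(∇f)_1 = ∂f/∂s = -8*s - 3*t
At (3, 1): -27.

-27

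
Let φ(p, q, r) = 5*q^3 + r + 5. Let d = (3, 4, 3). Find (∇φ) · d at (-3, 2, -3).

∂φ/∂p = 0
∂φ/∂q = 15*q^2
∂φ/∂r = 1
∇φ at (-3, 2, -3) = (0, 60, 1)
∇φ · d = (0)(3) + (60)(4) + (1)(3) = 243

243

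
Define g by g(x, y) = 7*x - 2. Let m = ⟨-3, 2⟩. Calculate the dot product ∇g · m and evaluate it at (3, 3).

∂g/∂x = 7
∂g/∂y = 0
∇g at (3, 3) = (7, 0)
∇g · m = (7)(-3) + (0)(2) = -21

-21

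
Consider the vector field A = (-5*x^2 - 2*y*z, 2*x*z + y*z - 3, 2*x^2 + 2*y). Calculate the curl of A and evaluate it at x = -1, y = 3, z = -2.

(∇×A)₁ = ∂A₃/∂y − ∂A₂/∂z = -2*x - y + 2
(∇×A)₂ = ∂A₁/∂z − ∂A₃/∂x = -4*x - 2*y
(∇×A)₃ = ∂A₂/∂x − ∂A₁/∂y = 4*z
∇×A = (-2*x - y + 2, -4*x - 2*y, 4*z)
At (-1, 3, -2): (1, -2, -8).

(1, -2, -8)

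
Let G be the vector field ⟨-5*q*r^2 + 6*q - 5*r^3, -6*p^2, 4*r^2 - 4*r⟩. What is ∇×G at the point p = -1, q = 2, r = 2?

(0, -100, 26)

(∇×G)₁ = ∂G₃/∂q − ∂G₂/∂r = 0
(∇×G)₂ = ∂G₁/∂r − ∂G₃/∂p = -10*q*r - 15*r^2
(∇×G)₃ = ∂G₂/∂p − ∂G₁/∂q = -12*p + 5*r^2 - 6
∇×G = (0, -10*q*r - 15*r^2, -12*p + 5*r^2 - 6)
At (-1, 2, 2): (0, -100, 26).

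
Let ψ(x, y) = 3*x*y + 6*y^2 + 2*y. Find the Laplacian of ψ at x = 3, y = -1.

12

∂²ψ/∂x² = 0
∂²ψ/∂y² = 12
∇²ψ = 12
At (3, -1): 12.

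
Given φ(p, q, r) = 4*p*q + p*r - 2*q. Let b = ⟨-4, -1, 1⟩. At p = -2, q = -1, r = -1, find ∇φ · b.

28

∂φ/∂p = 4*q + r
∂φ/∂q = 4*p - 2
∂φ/∂r = p
∇φ at (-2, -1, -1) = (-5, -10, -2)
∇φ · b = (-5)(-4) + (-10)(-1) + (-2)(1) = 28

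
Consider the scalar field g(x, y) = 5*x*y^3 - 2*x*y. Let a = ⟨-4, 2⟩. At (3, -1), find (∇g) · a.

∂g/∂x = 5*y^3 - 2*y
∂g/∂y = 15*x*y^2 - 2*x
∇g at (3, -1) = (-3, 39)
∇g · a = (-3)(-4) + (39)(2) = 90

90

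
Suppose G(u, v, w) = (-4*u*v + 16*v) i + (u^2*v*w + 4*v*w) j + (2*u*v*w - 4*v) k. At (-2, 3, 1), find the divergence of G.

-16

∂G₁/∂u = -4*v
∂G₂/∂v = u^2*w + 4*w
∂G₃/∂w = 2*u*v
∇·G = u^2*w + 2*u*v - 4*v + 4*w
At (-2, 3, 1): -16.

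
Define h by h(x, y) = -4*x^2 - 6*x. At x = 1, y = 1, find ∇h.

∂h/∂x = -8*x - 6
∂h/∂y = 0
∇h = (-8*x - 6, 0)
At (1, 1): (-14, 0).

(-14, 0)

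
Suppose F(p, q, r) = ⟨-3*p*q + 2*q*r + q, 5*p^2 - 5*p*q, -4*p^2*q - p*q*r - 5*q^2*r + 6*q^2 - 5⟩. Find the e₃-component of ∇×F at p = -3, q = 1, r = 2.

-49

(∇×F)_3 = ∂F₂/∂p − ∂F₁/∂q
= 10*p - 5*q − (-3*p + 2*r + 1)
= 13*p - 5*q - 2*r - 1
At (-3, 1, 2): -49.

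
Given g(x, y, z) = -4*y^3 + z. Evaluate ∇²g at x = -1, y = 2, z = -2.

-48

∂²g/∂x² = 0
∂²g/∂y² = -24*y
∂²g/∂z² = 0
∇²g = -24*y
At (-1, 2, -2): -48.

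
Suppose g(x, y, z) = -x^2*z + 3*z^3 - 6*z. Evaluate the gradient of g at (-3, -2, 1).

∂g/∂x = -2*x*z
∂g/∂y = 0
∂g/∂z = -x^2 + 9*z^2 - 6
∇g = (-2*x*z, 0, -x^2 + 9*z^2 - 6)
At (-3, -2, 1): (6, 0, -6).

(6, 0, -6)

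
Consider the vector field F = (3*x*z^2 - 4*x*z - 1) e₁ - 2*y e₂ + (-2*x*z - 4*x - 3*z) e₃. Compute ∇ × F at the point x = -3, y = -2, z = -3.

(∇×F)₁ = ∂F₃/∂y − ∂F₂/∂z = 0
(∇×F)₂ = ∂F₁/∂z − ∂F₃/∂x = 6*x*z - 4*x + 2*z + 4
(∇×F)₃ = ∂F₂/∂x − ∂F₁/∂y = 0
∇×F = (0, 6*x*z - 4*x + 2*z + 4, 0)
At (-3, -2, -3): (0, 64, 0).

(0, 64, 0)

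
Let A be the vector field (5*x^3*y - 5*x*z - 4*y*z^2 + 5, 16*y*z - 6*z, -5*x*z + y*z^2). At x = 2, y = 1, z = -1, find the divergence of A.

∂A₁/∂x = 15*x^2*y - 5*z
∂A₂/∂y = 16*z
∂A₃/∂z = -5*x + 2*y*z
∇·A = 15*x^2*y - 5*x + 2*y*z + 11*z
At (2, 1, -1): 37.

37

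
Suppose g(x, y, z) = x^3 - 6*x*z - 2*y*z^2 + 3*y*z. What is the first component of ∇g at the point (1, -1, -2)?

(∇g)_1 = ∂g/∂x = 3*x^2 - 6*z
At (1, -1, -2): 15.

15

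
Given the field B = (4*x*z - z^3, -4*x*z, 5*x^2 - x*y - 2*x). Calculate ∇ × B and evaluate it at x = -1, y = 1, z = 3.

(-3, -18, -12)

(∇×B)₁ = ∂B₃/∂y − ∂B₂/∂z = 3*x
(∇×B)₂ = ∂B₁/∂z − ∂B₃/∂x = -6*x + y - 3*z^2 + 2
(∇×B)₃ = ∂B₂/∂x − ∂B₁/∂y = -4*z
∇×B = (3*x, -6*x + y - 3*z^2 + 2, -4*z)
At (-1, 1, 3): (-3, -18, -12).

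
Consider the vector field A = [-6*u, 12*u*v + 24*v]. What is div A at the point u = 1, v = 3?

30

∂A₁/∂u = -6
∂A₂/∂v = 12*u + 24
∇·A = 12*u + 18
At (1, 3): 30.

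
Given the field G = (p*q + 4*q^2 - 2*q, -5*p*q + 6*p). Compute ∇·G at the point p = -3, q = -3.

12

∂G₁/∂p = q
∂G₂/∂q = -5*p
∇·G = -5*p + q
At (-3, -3): 12.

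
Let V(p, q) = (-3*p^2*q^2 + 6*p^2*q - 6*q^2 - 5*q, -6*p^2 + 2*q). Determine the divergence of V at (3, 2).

2

∂V₁/∂p = -6*p*q^2 + 12*p*q
∂V₂/∂q = 2
∇·V = -6*p*q^2 + 12*p*q + 2
At (3, 2): 2.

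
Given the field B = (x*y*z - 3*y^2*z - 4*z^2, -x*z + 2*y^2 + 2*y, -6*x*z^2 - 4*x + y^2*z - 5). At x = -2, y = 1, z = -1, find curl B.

(-4, 13, -7)

(∇×B)₁ = ∂B₃/∂y − ∂B₂/∂z = x + 2*y*z
(∇×B)₂ = ∂B₁/∂z − ∂B₃/∂x = x*y - 3*y^2 + 6*z^2 - 8*z + 4
(∇×B)₃ = ∂B₂/∂x − ∂B₁/∂y = -x*z + 6*y*z - z
∇×B = (x + 2*y*z, x*y - 3*y^2 + 6*z^2 - 8*z + 4, -x*z + 6*y*z - z)
At (-2, 1, -1): (-4, 13, -7).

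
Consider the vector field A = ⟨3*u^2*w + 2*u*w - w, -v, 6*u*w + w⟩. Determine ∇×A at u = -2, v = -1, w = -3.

(0, 25, 0)

(∇×A)₁ = ∂A₃/∂v − ∂A₂/∂w = 0
(∇×A)₂ = ∂A₁/∂w − ∂A₃/∂u = 3*u^2 + 2*u - 6*w - 1
(∇×A)₃ = ∂A₂/∂u − ∂A₁/∂v = 0
∇×A = (0, 3*u^2 + 2*u - 6*w - 1, 0)
At (-2, -1, -3): (0, 25, 0).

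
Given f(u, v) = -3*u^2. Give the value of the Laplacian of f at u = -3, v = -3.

-6

∂²f/∂u² = -6
∂²f/∂v² = 0
∇²f = -6
At (-3, -3): -6.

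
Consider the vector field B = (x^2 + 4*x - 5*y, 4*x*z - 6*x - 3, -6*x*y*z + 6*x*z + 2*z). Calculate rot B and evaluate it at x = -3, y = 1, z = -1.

(-6, 0, -5)

(∇×B)₁ = ∂B₃/∂y − ∂B₂/∂z = -6*x*z - 4*x
(∇×B)₂ = ∂B₁/∂z − ∂B₃/∂x = 6*y*z - 6*z
(∇×B)₃ = ∂B₂/∂x − ∂B₁/∂y = 4*z - 1
∇×B = (-6*x*z - 4*x, 6*y*z - 6*z, 4*z - 1)
At (-3, 1, -1): (-6, 0, -5).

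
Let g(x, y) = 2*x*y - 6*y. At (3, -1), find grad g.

(-2, 0)

∂g/∂x = 2*y
∂g/∂y = 2*x - 6
∇g = (2*y, 2*x - 6)
At (3, -1): (-2, 0).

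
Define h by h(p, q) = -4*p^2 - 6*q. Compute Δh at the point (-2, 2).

∂²h/∂p² = -8
∂²h/∂q² = 0
∇²h = -8
At (-2, 2): -8.

-8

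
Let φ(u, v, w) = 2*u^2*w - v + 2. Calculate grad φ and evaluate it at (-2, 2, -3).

(24, -1, 8)

∂φ/∂u = 4*u*w
∂φ/∂v = -1
∂φ/∂w = 2*u^2
∇φ = (4*u*w, -1, 2*u^2)
At (-2, 2, -3): (24, -1, 8).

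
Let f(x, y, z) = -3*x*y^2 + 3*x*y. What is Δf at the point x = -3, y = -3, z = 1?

18

∂²f/∂x² = 0
∂²f/∂y² = -6*x
∂²f/∂z² = 0
∇²f = -6*x
At (-3, -3, 1): 18.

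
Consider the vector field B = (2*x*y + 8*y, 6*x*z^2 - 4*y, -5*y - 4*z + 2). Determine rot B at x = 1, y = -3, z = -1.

(∇×B)₁ = ∂B₃/∂y − ∂B₂/∂z = -12*x*z - 5
(∇×B)₂ = ∂B₁/∂z − ∂B₃/∂x = 0
(∇×B)₃ = ∂B₂/∂x − ∂B₁/∂y = -2*x + 6*z^2 - 8
∇×B = (-12*x*z - 5, 0, -2*x + 6*z^2 - 8)
At (1, -3, -1): (7, 0, -4).

(7, 0, -4)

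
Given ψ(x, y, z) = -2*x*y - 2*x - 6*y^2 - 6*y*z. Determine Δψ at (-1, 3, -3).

∂²ψ/∂x² = 0
∂²ψ/∂y² = -12
∂²ψ/∂z² = 0
∇²ψ = -12
At (-1, 3, -3): -12.

-12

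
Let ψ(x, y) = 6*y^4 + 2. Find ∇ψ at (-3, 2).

∂ψ/∂x = 0
∂ψ/∂y = 24*y^3
∇ψ = (0, 24*y^3)
At (-3, 2): (0, 192).

(0, 192)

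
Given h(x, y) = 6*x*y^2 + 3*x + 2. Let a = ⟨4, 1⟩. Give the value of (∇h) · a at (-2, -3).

∂h/∂x = 6*y^2 + 3
∂h/∂y = 12*x*y
∇h at (-2, -3) = (57, 72)
∇h · a = (57)(4) + (72)(1) = 300

300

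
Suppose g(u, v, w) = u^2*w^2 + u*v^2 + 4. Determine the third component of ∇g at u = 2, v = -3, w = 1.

(∇g)_3 = ∂g/∂w = 2*u^2*w
At (2, -3, 1): 8.

8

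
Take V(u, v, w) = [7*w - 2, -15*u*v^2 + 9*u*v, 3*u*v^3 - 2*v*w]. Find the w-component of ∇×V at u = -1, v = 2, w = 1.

(∇×V)_3 = ∂V₂/∂u − ∂V₁/∂v
= -15*v^2 + 9*v − (0)
= -15*v^2 + 9*v
At (-1, 2, 1): -42.

-42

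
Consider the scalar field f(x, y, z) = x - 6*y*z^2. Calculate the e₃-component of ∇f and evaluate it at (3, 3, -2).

(∇f)_3 = ∂f/∂z = -12*y*z
At (3, 3, -2): 72.

72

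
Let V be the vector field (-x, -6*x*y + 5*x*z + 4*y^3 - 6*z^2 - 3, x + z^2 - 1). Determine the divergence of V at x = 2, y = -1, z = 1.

1

∂V₁/∂x = -1
∂V₂/∂y = -6*x + 12*y^2
∂V₃/∂z = 2*z
∇·V = -6*x + 12*y^2 + 2*z - 1
At (2, -1, 1): 1.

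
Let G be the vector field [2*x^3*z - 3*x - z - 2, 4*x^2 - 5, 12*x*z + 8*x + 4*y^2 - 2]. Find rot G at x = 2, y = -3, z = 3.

(-24, -29, 16)

(∇×G)₁ = ∂G₃/∂y − ∂G₂/∂z = 8*y
(∇×G)₂ = ∂G₁/∂z − ∂G₃/∂x = 2*x^3 - 12*z - 9
(∇×G)₃ = ∂G₂/∂x − ∂G₁/∂y = 8*x
∇×G = (8*y, 2*x^3 - 12*z - 9, 8*x)
At (2, -3, 3): (-24, -29, 16).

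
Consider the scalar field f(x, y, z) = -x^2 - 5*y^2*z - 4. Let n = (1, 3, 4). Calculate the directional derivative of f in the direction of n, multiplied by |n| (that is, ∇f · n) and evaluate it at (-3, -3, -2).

-354

∂f/∂x = -2*x
∂f/∂y = -10*y*z
∂f/∂z = -5*y^2
∇f at (-3, -3, -2) = (6, -60, -45)
∇f · n = (6)(1) + (-60)(3) + (-45)(4) = -354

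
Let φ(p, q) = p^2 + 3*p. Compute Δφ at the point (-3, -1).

∂²φ/∂p² = 2
∂²φ/∂q² = 0
∇²φ = 2
At (-3, -1): 2.

2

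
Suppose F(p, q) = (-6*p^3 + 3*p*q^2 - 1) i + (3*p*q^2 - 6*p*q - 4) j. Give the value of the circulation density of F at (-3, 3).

63

∂F₂/∂p = 3*q^2 - 6*q
∂F₁/∂q = 6*p*q
Scalar curl = -6*p*q + 3*q^2 - 6*q
At (-3, 3): 63.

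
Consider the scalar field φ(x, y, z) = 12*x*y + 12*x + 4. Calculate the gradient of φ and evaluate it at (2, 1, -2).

∂φ/∂x = 12*y + 12
∂φ/∂y = 12*x
∂φ/∂z = 0
∇φ = (12*y + 12, 12*x, 0)
At (2, 1, -2): (24, 24, 0).

(24, 24, 0)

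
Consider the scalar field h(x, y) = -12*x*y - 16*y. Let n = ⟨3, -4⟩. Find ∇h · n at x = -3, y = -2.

-8

∂h/∂x = -12*y
∂h/∂y = -12*x - 16
∇h at (-3, -2) = (24, 20)
∇h · n = (24)(3) + (20)(-4) = -8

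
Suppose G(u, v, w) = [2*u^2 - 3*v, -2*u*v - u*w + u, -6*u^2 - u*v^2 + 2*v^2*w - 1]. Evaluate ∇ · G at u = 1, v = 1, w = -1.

4

∂G₁/∂u = 4*u
∂G₂/∂v = -2*u
∂G₃/∂w = 2*v^2
∇·G = 2*u + 2*v^2
At (1, 1, -1): 4.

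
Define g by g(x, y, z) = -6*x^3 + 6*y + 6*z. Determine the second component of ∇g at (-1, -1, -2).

(∇g)_2 = ∂g/∂y = 6
At (-1, -1, -2): 6.

6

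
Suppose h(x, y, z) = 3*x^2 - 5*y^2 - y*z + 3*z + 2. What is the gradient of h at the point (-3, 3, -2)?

(-18, -28, 0)

∂h/∂x = 6*x
∂h/∂y = -10*y - z
∂h/∂z = -y + 3
∇h = (6*x, -10*y - z, -y + 3)
At (-3, 3, -2): (-18, -28, 0).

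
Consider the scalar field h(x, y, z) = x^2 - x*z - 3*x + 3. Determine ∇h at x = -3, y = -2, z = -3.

∂h/∂x = 2*x - z - 3
∂h/∂y = 0
∂h/∂z = -x
∇h = (2*x - z - 3, 0, -x)
At (-3, -2, -3): (-6, 0, 3).

(-6, 0, 3)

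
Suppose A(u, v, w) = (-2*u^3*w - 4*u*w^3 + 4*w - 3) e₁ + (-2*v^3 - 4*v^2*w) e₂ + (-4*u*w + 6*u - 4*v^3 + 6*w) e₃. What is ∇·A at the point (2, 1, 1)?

-44

∂A₁/∂u = -6*u^2*w - 4*w^3
∂A₂/∂v = -6*v^2 - 8*v*w
∂A₃/∂w = -4*u + 6
∇·A = -6*u^2*w - 4*u - 6*v^2 - 8*v*w - 4*w^3 + 6
At (2, 1, 1): -44.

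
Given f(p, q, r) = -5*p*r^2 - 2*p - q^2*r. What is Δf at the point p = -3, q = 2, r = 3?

∂²f/∂p² = 0
∂²f/∂q² = -2*r
∂²f/∂r² = -10*p
∇²f = -10*p - 2*r
At (-3, 2, 3): 24.

24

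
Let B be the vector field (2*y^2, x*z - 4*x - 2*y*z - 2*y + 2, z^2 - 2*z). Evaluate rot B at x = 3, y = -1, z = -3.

(-5, 0, -3)

(∇×B)₁ = ∂B₃/∂y − ∂B₂/∂z = -x + 2*y
(∇×B)₂ = ∂B₁/∂z − ∂B₃/∂x = 0
(∇×B)₃ = ∂B₂/∂x − ∂B₁/∂y = -4*y + z - 4
∇×B = (-x + 2*y, 0, -4*y + z - 4)
At (3, -1, -3): (-5, 0, -3).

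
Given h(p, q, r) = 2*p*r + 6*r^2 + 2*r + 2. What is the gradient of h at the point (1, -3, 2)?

∂h/∂p = 2*r
∂h/∂q = 0
∂h/∂r = 2*p + 12*r + 2
∇h = (2*r, 0, 2*p + 12*r + 2)
At (1, -3, 2): (4, 0, 28).

(4, 0, 28)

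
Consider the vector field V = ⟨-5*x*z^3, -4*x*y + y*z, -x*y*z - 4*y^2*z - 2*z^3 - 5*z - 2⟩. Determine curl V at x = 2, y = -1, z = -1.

(∇×V)₁ = ∂V₃/∂y − ∂V₂/∂z = -x*z - 8*y*z - y
(∇×V)₂ = ∂V₁/∂z − ∂V₃/∂x = -15*x*z^2 + y*z
(∇×V)₃ = ∂V₂/∂x − ∂V₁/∂y = -4*y
∇×V = (-x*z - 8*y*z - y, -15*x*z^2 + y*z, -4*y)
At (2, -1, -1): (-5, -29, 4).

(-5, -29, 4)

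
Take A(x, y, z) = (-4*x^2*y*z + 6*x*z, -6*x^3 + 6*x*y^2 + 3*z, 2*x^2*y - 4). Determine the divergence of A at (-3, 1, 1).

-6

∂A₁/∂x = -8*x*y*z + 6*z
∂A₂/∂y = 12*x*y
∂A₃/∂z = 0
∇·A = -8*x*y*z + 12*x*y + 6*z
At (-3, 1, 1): -6.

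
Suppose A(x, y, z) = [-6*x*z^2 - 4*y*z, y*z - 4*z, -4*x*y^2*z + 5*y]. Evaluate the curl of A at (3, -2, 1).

(59, -12, 4)

(∇×A)₁ = ∂A₃/∂y − ∂A₂/∂z = -8*x*y*z - y + 9
(∇×A)₂ = ∂A₁/∂z − ∂A₃/∂x = -12*x*z + 4*y^2*z - 4*y
(∇×A)₃ = ∂A₂/∂x − ∂A₁/∂y = 4*z
∇×A = (-8*x*y*z - y + 9, -12*x*z + 4*y^2*z - 4*y, 4*z)
At (3, -2, 1): (59, -12, 4).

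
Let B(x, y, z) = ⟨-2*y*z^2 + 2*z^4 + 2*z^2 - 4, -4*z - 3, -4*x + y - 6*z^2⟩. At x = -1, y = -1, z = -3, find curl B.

(∇×B)₁ = ∂B₃/∂y − ∂B₂/∂z = 5
(∇×B)₂ = ∂B₁/∂z − ∂B₃/∂x = -4*y*z + 8*z^3 + 4*z + 4
(∇×B)₃ = ∂B₂/∂x − ∂B₁/∂y = 2*z^2
∇×B = (5, -4*y*z + 8*z^3 + 4*z + 4, 2*z^2)
At (-1, -1, -3): (5, -236, 18).

(5, -236, 18)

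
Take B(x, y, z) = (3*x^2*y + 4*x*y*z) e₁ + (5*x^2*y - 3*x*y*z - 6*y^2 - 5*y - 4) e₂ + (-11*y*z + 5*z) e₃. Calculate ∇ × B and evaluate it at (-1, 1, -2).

(19, -4, -15)

(∇×B)₁ = ∂B₃/∂y − ∂B₂/∂z = 3*x*y - 11*z
(∇×B)₂ = ∂B₁/∂z − ∂B₃/∂x = 4*x*y
(∇×B)₃ = ∂B₂/∂x − ∂B₁/∂y = -3*x^2 + 10*x*y - 4*x*z - 3*y*z
∇×B = (3*x*y - 11*z, 4*x*y, -3*x^2 + 10*x*y - 4*x*z - 3*y*z)
At (-1, 1, -2): (19, -4, -15).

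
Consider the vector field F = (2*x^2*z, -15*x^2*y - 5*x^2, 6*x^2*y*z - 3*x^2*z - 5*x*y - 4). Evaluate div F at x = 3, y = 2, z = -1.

-66

∂F₁/∂x = 4*x*z
∂F₂/∂y = -15*x^2
∂F₃/∂z = 6*x^2*y - 3*x^2
∇·F = 6*x^2*y - 18*x^2 + 4*x*z
At (3, 2, -1): -66.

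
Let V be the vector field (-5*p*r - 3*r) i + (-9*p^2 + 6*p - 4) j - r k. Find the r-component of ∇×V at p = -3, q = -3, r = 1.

60

(∇×V)_3 = ∂V₂/∂p − ∂V₁/∂q
= -18*p + 6 − (0)
= -18*p + 6
At (-3, -3, 1): 60.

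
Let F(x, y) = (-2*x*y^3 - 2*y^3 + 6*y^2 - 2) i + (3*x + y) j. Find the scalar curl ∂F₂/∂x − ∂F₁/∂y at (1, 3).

75

∂F₂/∂x = 3
∂F₁/∂y = -6*x*y^2 - 6*y^2 + 12*y
Scalar curl = 6*x*y^2 + 6*y^2 - 12*y + 3
At (1, 3): 75.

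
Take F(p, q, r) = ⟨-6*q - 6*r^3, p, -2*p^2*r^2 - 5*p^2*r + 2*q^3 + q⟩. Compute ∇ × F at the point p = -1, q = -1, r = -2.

(7, -68, 7)

(∇×F)₁ = ∂F₃/∂q − ∂F₂/∂r = 6*q^2 + 1
(∇×F)₂ = ∂F₁/∂r − ∂F₃/∂p = 4*p*r^2 + 10*p*r - 18*r^2
(∇×F)₃ = ∂F₂/∂p − ∂F₁/∂q = 7
∇×F = (6*q^2 + 1, 4*p*r^2 + 10*p*r - 18*r^2, 7)
At (-1, -1, -2): (7, -68, 7).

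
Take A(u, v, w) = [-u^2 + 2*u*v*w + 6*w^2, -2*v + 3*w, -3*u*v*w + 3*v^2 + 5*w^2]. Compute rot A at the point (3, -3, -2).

(-3, -24, 12)

(∇×A)₁ = ∂A₃/∂v − ∂A₂/∂w = -3*u*w + 6*v - 3
(∇×A)₂ = ∂A₁/∂w − ∂A₃/∂u = 2*u*v + 3*v*w + 12*w
(∇×A)₃ = ∂A₂/∂u − ∂A₁/∂v = -2*u*w
∇×A = (-3*u*w + 6*v - 3, 2*u*v + 3*v*w + 12*w, -2*u*w)
At (3, -3, -2): (-3, -24, 12).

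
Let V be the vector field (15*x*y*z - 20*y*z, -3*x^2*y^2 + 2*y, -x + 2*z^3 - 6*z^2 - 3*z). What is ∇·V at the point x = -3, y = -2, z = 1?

71

∂V₁/∂x = 15*y*z
∂V₂/∂y = -6*x^2*y + 2
∂V₃/∂z = 6*z^2 - 12*z - 3
∇·V = -6*x^2*y + 15*y*z + 6*z^2 - 12*z - 1
At (-3, -2, 1): 71.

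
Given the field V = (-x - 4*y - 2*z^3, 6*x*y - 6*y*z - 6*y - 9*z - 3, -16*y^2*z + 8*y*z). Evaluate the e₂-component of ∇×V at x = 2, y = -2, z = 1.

(∇×V)_2 = ∂V₁/∂z − ∂V₃/∂x
= -6*z^2 − (0)
= -6*z^2
At (2, -2, 1): -6.

-6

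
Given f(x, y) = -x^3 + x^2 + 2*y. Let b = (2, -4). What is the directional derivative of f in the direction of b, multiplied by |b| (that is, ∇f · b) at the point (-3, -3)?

∂f/∂x = -3*x^2 + 2*x
∂f/∂y = 2
∇f at (-3, -3) = (-33, 2)
∇f · b = (-33)(2) + (2)(-4) = -74

-74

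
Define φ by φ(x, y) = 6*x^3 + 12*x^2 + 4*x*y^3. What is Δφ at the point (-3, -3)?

∂²φ/∂x² = 12*(3*x + 2)
∂²φ/∂y² = 24*x*y
∇²φ = 24*x*y + 36*x + 24
At (-3, -3): 132.

132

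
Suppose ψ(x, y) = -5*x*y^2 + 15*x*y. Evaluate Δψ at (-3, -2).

30

∂²ψ/∂x² = 0
∂²ψ/∂y² = -10*x
∇²ψ = -10*x
At (-3, -2): 30.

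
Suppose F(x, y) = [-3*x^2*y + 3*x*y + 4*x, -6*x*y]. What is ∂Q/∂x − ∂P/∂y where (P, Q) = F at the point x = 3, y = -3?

36

∂F₂/∂x = -6*y
∂F₁/∂y = -3*x^2 + 3*x
Scalar curl = 3*x^2 - 3*x - 6*y
At (3, -3): 36.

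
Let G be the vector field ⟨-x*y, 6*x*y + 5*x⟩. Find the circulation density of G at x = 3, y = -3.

∂G₂/∂x = 6*y + 5
∂G₁/∂y = -x
Scalar curl = x + 6*y + 5
At (3, -3): -10.

-10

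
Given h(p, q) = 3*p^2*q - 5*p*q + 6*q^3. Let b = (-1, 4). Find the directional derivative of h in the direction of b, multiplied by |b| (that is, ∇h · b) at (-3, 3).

885

∂h/∂p = 6*p*q - 5*q
∂h/∂q = 3*p^2 - 5*p + 18*q^2
∇h at (-3, 3) = (-69, 204)
∇h · b = (-69)(-1) + (204)(4) = 885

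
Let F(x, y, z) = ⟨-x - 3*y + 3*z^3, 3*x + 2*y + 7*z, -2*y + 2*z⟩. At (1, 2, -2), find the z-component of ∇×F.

(∇×F)_3 = ∂F₂/∂x − ∂F₁/∂y
= 3 − (-3)
= 6
At (1, 2, -2): 6.

6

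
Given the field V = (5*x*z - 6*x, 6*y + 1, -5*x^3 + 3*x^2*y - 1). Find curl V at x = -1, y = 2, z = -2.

(∇×V)₁ = ∂V₃/∂y − ∂V₂/∂z = 3*x^2
(∇×V)₂ = ∂V₁/∂z − ∂V₃/∂x = 15*x^2 - 6*x*y + 5*x
(∇×V)₃ = ∂V₂/∂x − ∂V₁/∂y = 0
∇×V = (3*x^2, 15*x^2 - 6*x*y + 5*x, 0)
At (-1, 2, -2): (3, 22, 0).

(3, 22, 0)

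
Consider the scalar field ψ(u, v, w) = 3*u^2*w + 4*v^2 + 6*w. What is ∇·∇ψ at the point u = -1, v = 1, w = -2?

-4

∂²ψ/∂u² = 6*w
∂²ψ/∂v² = 8
∂²ψ/∂w² = 0
∇²ψ = 6*w + 8
At (-1, 1, -2): -4.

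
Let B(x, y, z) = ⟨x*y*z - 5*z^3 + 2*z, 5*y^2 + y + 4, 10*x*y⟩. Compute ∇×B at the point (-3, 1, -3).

(∇×B)₁ = ∂B₃/∂y − ∂B₂/∂z = 10*x
(∇×B)₂ = ∂B₁/∂z − ∂B₃/∂x = x*y - 10*y - 15*z^2 + 2
(∇×B)₃ = ∂B₂/∂x − ∂B₁/∂y = -x*z
∇×B = (10*x, x*y - 10*y - 15*z^2 + 2, -x*z)
At (-3, 1, -3): (-30, -146, -9).

(-30, -146, -9)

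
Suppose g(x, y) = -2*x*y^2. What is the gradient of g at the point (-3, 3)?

∂g/∂x = -2*y^2
∂g/∂y = -4*x*y
∇g = (-2*y^2, -4*x*y)
At (-3, 3): (-18, 36).

(-18, 36)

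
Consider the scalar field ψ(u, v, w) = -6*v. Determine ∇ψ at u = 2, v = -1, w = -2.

(0, -6, 0)

∂ψ/∂u = 0
∂ψ/∂v = -6
∂ψ/∂w = 0
∇ψ = (0, -6, 0)
At (2, -1, -2): (0, -6, 0).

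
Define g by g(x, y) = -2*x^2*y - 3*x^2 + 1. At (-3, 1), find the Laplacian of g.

-10

∂²g/∂x² = -2*(2*y + 3)
∂²g/∂y² = 0
∇²g = -4*y - 6
At (-3, 1): -10.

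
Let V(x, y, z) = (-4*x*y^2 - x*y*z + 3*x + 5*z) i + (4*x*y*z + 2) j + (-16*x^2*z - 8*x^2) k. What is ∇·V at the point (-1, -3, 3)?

∂V₁/∂x = -4*y^2 - y*z + 3
∂V₂/∂y = 4*x*z
∂V₃/∂z = -16*x^2
∇·V = -16*x^2 + 4*x*z - 4*y^2 - y*z + 3
At (-1, -3, 3): -52.

-52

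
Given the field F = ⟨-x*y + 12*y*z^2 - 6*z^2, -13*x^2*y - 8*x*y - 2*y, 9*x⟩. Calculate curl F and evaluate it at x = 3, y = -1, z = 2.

(∇×F)₁ = ∂F₃/∂y − ∂F₂/∂z = 0
(∇×F)₂ = ∂F₁/∂z − ∂F₃/∂x = 24*y*z - 12*z - 9
(∇×F)₃ = ∂F₂/∂x − ∂F₁/∂y = -26*x*y + x - 8*y - 12*z^2
∇×F = (0, 24*y*z - 12*z - 9, -26*x*y + x - 8*y - 12*z^2)
At (3, -1, 2): (0, -81, 41).

(0, -81, 41)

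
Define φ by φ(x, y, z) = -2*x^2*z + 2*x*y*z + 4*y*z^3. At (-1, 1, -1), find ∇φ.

∂φ/∂x = -4*x*z + 2*y*z
∂φ/∂y = 2*x*z + 4*z^3
∂φ/∂z = -2*x^2 + 2*x*y + 12*y*z^2
∇φ = (-4*x*z + 2*y*z, 2*x*z + 4*z^3, -2*x^2 + 2*x*y + 12*y*z^2)
At (-1, 1, -1): (-6, -2, 8).

(-6, -2, 8)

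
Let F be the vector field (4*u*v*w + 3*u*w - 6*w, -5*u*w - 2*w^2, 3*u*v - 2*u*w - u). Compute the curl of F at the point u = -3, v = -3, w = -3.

(∇×F)₁ = ∂F₃/∂v − ∂F₂/∂w = 8*u + 4*w
(∇×F)₂ = ∂F₁/∂w − ∂F₃/∂u = 4*u*v + 3*u - 3*v + 2*w - 5
(∇×F)₃ = ∂F₂/∂u − ∂F₁/∂v = -4*u*w - 5*w
∇×F = (8*u + 4*w, 4*u*v + 3*u - 3*v + 2*w - 5, -4*u*w - 5*w)
At (-3, -3, -3): (-36, 25, -21).

(-36, 25, -21)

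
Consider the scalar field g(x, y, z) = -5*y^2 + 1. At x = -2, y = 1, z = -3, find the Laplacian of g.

∂²g/∂x² = 0
∂²g/∂y² = -10
∂²g/∂z² = 0
∇²g = -10
At (-2, 1, -3): -10.

-10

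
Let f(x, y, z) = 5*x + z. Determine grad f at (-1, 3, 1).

(5, 0, 1)

∂f/∂x = 5
∂f/∂y = 0
∂f/∂z = 1
∇f = (5, 0, 1)
At (-1, 3, 1): (5, 0, 1).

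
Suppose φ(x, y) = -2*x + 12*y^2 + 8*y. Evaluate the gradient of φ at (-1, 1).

(-2, 32)

∂φ/∂x = -2
∂φ/∂y = 24*y + 8
∇φ = (-2, 24*y + 8)
At (-1, 1): (-2, 32).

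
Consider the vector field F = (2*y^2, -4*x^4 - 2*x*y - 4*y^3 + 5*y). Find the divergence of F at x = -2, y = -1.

-3

∂F₁/∂x = 0
∂F₂/∂y = -2*x - 12*y^2 + 5
∇·F = -2*x - 12*y^2 + 5
At (-2, -1): -3.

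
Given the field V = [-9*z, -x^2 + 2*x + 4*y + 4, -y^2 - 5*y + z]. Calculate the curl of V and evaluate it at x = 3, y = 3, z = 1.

(-11, -9, -4)

(∇×V)₁ = ∂V₃/∂y − ∂V₂/∂z = -2*y - 5
(∇×V)₂ = ∂V₁/∂z − ∂V₃/∂x = -9
(∇×V)₃ = ∂V₂/∂x − ∂V₁/∂y = -2*x + 2
∇×V = (-2*y - 5, -9, -2*x + 2)
At (3, 3, 1): (-11, -9, -4).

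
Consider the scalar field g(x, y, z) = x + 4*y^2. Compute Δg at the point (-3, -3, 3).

8

∂²g/∂x² = 0
∂²g/∂y² = 8
∂²g/∂z² = 0
∇²g = 8
At (-3, -3, 3): 8.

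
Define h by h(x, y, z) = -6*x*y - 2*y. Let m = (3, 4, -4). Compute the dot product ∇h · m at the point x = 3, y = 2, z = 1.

-116

∂h/∂x = -6*y
∂h/∂y = -6*x - 2
∂h/∂z = 0
∇h at (3, 2, 1) = (-12, -20, 0)
∇h · m = (-12)(3) + (-20)(4) + (0)(-4) = -116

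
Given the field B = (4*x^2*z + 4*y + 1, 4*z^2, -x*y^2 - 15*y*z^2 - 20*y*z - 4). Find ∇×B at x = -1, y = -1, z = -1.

(∇×B)₁ = ∂B₃/∂y − ∂B₂/∂z = -2*x*y - 15*z^2 - 28*z
(∇×B)₂ = ∂B₁/∂z − ∂B₃/∂x = 4*x^2 + y^2
(∇×B)₃ = ∂B₂/∂x − ∂B₁/∂y = -4
∇×B = (-2*x*y - 15*z^2 - 28*z, 4*x^2 + y^2, -4)
At (-1, -1, -1): (11, 5, -4).

(11, 5, -4)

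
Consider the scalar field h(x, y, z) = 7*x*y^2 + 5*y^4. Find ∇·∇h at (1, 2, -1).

∂²h/∂x² = 0
∂²h/∂y² = 2*(7*x + 30*y^2)
∂²h/∂z² = 0
∇²h = 14*x + 60*y^2
At (1, 2, -1): 254.

254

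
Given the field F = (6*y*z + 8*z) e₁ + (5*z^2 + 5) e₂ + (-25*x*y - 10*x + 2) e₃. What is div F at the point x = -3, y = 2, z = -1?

0

∂F₁/∂x = 0
∂F₂/∂y = 0
∂F₃/∂z = 0
∇·F = 0
At (-3, 2, -1): 0.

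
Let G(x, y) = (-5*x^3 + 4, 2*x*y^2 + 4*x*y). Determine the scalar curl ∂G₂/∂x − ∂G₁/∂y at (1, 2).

16

∂G₂/∂x = 2*y^2 + 4*y
∂G₁/∂y = 0
Scalar curl = 2*y^2 + 4*y
At (1, 2): 16.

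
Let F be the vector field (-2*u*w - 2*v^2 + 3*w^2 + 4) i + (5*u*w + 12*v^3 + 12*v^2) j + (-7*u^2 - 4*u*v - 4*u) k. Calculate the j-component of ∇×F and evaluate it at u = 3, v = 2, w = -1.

42

(∇×F)_2 = ∂F₁/∂w − ∂F₃/∂u
= -2*u + 6*w − (-14*u - 4*v - 4)
= 12*u + 4*v + 6*w + 4
At (3, 2, -1): 42.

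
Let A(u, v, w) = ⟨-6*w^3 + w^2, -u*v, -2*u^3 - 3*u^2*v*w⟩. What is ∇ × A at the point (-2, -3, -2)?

(24, -124, 3)

(∇×A)₁ = ∂A₃/∂v − ∂A₂/∂w = -3*u^2*w
(∇×A)₂ = ∂A₁/∂w − ∂A₃/∂u = 6*u^2 + 6*u*v*w - 18*w^2 + 2*w
(∇×A)₃ = ∂A₂/∂u − ∂A₁/∂v = -v
∇×A = (-3*u^2*w, 6*u^2 + 6*u*v*w - 18*w^2 + 2*w, -v)
At (-2, -3, -2): (24, -124, 3).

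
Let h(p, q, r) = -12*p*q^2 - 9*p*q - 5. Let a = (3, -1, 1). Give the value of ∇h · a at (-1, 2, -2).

-255

∂h/∂p = -12*q^2 - 9*q
∂h/∂q = -24*p*q - 9*p
∂h/∂r = 0
∇h at (-1, 2, -2) = (-66, 57, 0)
∇h · a = (-66)(3) + (57)(-1) + (0)(1) = -255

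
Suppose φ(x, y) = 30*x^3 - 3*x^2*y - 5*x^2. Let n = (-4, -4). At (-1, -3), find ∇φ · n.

-316

∂φ/∂x = 90*x^2 - 6*x*y - 10*x
∂φ/∂y = -3*x^2
∇φ at (-1, -3) = (82, -3)
∇φ · n = (82)(-4) + (-3)(-4) = -316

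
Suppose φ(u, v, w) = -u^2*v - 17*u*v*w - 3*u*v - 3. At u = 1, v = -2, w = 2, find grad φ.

∂φ/∂u = -2*u*v - 17*v*w - 3*v
∂φ/∂v = -u^2 - 17*u*w - 3*u
∂φ/∂w = -17*u*v
∇φ = (-2*u*v - 17*v*w - 3*v, -u^2 - 17*u*w - 3*u, -17*u*v)
At (1, -2, 2): (78, -38, 34).

(78, -38, 34)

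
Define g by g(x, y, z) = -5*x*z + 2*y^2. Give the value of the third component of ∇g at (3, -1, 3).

-15

(∇g)_3 = ∂g/∂z = -5*x
At (3, -1, 3): -15.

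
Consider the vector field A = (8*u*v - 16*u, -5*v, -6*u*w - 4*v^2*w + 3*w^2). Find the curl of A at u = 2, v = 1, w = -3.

(∇×A)₁ = ∂A₃/∂v − ∂A₂/∂w = -8*v*w
(∇×A)₂ = ∂A₁/∂w − ∂A₃/∂u = 6*w
(∇×A)₃ = ∂A₂/∂u − ∂A₁/∂v = -8*u
∇×A = (-8*v*w, 6*w, -8*u)
At (2, 1, -3): (24, -18, -16).

(24, -18, -16)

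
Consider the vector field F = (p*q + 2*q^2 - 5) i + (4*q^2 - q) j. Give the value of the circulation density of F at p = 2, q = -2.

∂F₂/∂p = 0
∂F₁/∂q = p + 4*q
Scalar curl = -p - 4*q
At (2, -2): 6.

6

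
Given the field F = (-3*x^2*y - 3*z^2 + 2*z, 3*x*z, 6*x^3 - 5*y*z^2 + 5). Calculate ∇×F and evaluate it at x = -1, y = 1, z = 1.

(-2, -22, 6)

(∇×F)₁ = ∂F₃/∂y − ∂F₂/∂z = -3*x - 5*z^2
(∇×F)₂ = ∂F₁/∂z − ∂F₃/∂x = -18*x^2 - 6*z + 2
(∇×F)₃ = ∂F₂/∂x − ∂F₁/∂y = 3*x^2 + 3*z
∇×F = (-3*x - 5*z^2, -18*x^2 - 6*z + 2, 3*x^2 + 3*z)
At (-1, 1, 1): (-2, -22, 6).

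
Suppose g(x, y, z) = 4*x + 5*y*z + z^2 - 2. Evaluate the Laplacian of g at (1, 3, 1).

2

∂²g/∂x² = 0
∂²g/∂y² = 0
∂²g/∂z² = 2
∇²g = 2
At (1, 3, 1): 2.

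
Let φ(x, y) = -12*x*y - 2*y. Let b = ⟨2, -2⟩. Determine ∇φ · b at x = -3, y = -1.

∂φ/∂x = -12*y
∂φ/∂y = -12*x - 2
∇φ at (-3, -1) = (12, 34)
∇φ · b = (12)(2) + (34)(-2) = -44

-44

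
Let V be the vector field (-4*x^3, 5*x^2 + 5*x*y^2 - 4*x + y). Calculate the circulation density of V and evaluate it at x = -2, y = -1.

∂V₂/∂x = 10*x + 5*y^2 - 4
∂V₁/∂y = 0
Scalar curl = 10*x + 5*y^2 - 4
At (-2, -1): -19.

-19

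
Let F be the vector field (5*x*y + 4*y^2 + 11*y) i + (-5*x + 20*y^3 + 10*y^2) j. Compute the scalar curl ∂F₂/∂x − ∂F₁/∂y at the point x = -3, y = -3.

∂F₂/∂x = -5
∂F₁/∂y = 5*x + 8*y + 11
Scalar curl = -5*x - 8*y - 16
At (-3, -3): 23.

23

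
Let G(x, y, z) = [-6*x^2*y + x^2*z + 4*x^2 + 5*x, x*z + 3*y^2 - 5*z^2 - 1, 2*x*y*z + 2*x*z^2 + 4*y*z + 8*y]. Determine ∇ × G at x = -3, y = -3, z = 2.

(27, 13, 56)

(∇×G)₁ = ∂G₃/∂y − ∂G₂/∂z = 2*x*z - x + 14*z + 8
(∇×G)₂ = ∂G₁/∂z − ∂G₃/∂x = x^2 - 2*y*z - 2*z^2
(∇×G)₃ = ∂G₂/∂x − ∂G₁/∂y = 6*x^2 + z
∇×G = (2*x*z - x + 14*z + 8, x^2 - 2*y*z - 2*z^2, 6*x^2 + z)
At (-3, -3, 2): (27, 13, 56).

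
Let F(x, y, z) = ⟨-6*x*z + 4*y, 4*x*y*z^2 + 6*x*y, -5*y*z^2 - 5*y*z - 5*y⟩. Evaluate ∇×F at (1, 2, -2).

(17, -6, 40)

(∇×F)₁ = ∂F₃/∂y − ∂F₂/∂z = -8*x*y*z - 5*z^2 - 5*z - 5
(∇×F)₂ = ∂F₁/∂z − ∂F₃/∂x = -6*x
(∇×F)₃ = ∂F₂/∂x − ∂F₁/∂y = 4*y*z^2 + 6*y - 4
∇×F = (-8*x*y*z - 5*z^2 - 5*z - 5, -6*x, 4*y*z^2 + 6*y - 4)
At (1, 2, -2): (17, -6, 40).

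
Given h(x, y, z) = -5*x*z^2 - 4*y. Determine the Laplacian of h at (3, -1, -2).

-30

∂²h/∂x² = 0
∂²h/∂y² = 0
∂²h/∂z² = -10*x
∇²h = -10*x
At (3, -1, -2): -30.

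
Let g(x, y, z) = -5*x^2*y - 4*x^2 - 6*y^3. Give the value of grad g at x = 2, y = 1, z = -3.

(-36, -38, 0)

∂g/∂x = -10*x*y - 8*x
∂g/∂y = -5*x^2 - 18*y^2
∂g/∂z = 0
∇g = (-10*x*y - 8*x, -5*x^2 - 18*y^2, 0)
At (2, 1, -3): (-36, -38, 0).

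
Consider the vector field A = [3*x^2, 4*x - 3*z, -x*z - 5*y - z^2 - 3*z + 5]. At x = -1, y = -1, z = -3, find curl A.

(∇×A)₁ = ∂A₃/∂y − ∂A₂/∂z = -2
(∇×A)₂ = ∂A₁/∂z − ∂A₃/∂x = z
(∇×A)₃ = ∂A₂/∂x − ∂A₁/∂y = 4
∇×A = (-2, z, 4)
At (-1, -1, -3): (-2, -3, 4).

(-2, -3, 4)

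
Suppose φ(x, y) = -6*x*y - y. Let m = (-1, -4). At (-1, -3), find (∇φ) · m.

-38

∂φ/∂x = -6*y
∂φ/∂y = -6*x - 1
∇φ at (-1, -3) = (18, 5)
∇φ · m = (18)(-1) + (5)(-4) = -38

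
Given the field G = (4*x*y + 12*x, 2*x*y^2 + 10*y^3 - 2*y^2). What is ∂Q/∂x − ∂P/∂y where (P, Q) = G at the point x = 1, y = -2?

∂G₂/∂x = 2*y^2
∂G₁/∂y = 4*x
Scalar curl = -4*x + 2*y^2
At (1, -2): 4.

4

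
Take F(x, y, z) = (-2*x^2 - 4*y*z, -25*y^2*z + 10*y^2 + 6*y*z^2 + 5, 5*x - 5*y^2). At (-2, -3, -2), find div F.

∂F₁/∂x = -4*x
∂F₂/∂y = -50*y*z + 20*y + 6*z^2
∂F₃/∂z = 0
∇·F = -4*x - 50*y*z + 20*y + 6*z^2
At (-2, -3, -2): -328.

-328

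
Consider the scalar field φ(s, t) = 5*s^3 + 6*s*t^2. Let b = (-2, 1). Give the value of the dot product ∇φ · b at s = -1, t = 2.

-102

∂φ/∂s = 15*s^2 + 6*t^2
∂φ/∂t = 12*s*t
∇φ at (-1, 2) = (39, -24)
∇φ · b = (39)(-2) + (-24)(1) = -102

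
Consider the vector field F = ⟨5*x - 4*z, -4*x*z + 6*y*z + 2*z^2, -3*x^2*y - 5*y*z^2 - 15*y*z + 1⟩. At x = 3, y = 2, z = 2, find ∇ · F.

∂F₁/∂x = 5
∂F₂/∂y = 6*z
∂F₃/∂z = -10*y*z - 15*y
∇·F = -10*y*z - 15*y + 6*z + 5
At (3, 2, 2): -53.

-53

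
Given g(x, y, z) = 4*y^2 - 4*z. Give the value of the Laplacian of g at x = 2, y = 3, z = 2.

8

∂²g/∂x² = 0
∂²g/∂y² = 8
∂²g/∂z² = 0
∇²g = 8
At (2, 3, 2): 8.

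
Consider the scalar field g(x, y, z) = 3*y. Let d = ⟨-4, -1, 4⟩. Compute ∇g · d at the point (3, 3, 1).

-3

∂g/∂x = 0
∂g/∂y = 3
∂g/∂z = 0
∇g at (3, 3, 1) = (0, 3, 0)
∇g · d = (0)(-4) + (3)(-1) + (0)(4) = -3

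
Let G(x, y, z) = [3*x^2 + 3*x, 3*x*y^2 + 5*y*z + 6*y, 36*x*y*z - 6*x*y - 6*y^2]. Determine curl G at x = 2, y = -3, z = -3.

(∇×G)₁ = ∂G₃/∂y − ∂G₂/∂z = 36*x*z - 6*x - 17*y
(∇×G)₂ = ∂G₁/∂z − ∂G₃/∂x = -36*y*z + 6*y
(∇×G)₃ = ∂G₂/∂x − ∂G₁/∂y = 3*y^2
∇×G = (36*x*z - 6*x - 17*y, -36*y*z + 6*y, 3*y^2)
At (2, -3, -3): (-177, -342, 27).

(-177, -342, 27)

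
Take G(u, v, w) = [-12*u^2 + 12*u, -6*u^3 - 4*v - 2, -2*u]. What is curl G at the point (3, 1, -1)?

(0, 2, -162)

(∇×G)₁ = ∂G₃/∂v − ∂G₂/∂w = 0
(∇×G)₂ = ∂G₁/∂w − ∂G₃/∂u = 2
(∇×G)₃ = ∂G₂/∂u − ∂G₁/∂v = -18*u^2
∇×G = (0, 2, -18*u^2)
At (3, 1, -1): (0, 2, -162).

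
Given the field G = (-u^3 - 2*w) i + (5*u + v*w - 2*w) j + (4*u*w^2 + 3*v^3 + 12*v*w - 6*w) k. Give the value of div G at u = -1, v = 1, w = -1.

∂G₁/∂u = -3*u^2
∂G₂/∂v = w
∂G₃/∂w = 8*u*w + 12*v - 6
∇·G = -3*u^2 + 8*u*w + 12*v + w - 6
At (-1, 1, -1): 10.

10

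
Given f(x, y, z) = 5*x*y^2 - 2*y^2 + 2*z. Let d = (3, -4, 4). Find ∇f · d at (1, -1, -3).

47

∂f/∂x = 5*y^2
∂f/∂y = 10*x*y - 4*y
∂f/∂z = 2
∇f at (1, -1, -3) = (5, -6, 2)
∇f · d = (5)(3) + (-6)(-4) + (2)(4) = 47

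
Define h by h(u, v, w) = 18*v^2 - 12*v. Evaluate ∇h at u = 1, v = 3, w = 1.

∂h/∂u = 0
∂h/∂v = 36*v - 12
∂h/∂w = 0
∇h = (0, 36*v - 12, 0)
At (1, 3, 1): (0, 96, 0).

(0, 96, 0)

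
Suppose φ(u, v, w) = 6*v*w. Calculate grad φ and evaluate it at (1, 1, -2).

(0, -12, 6)

∂φ/∂u = 0
∂φ/∂v = 6*w
∂φ/∂w = 6*v
∇φ = (0, 6*w, 6*v)
At (1, 1, -2): (0, -12, 6).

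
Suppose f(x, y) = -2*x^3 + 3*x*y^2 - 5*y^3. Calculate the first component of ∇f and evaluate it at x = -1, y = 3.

21

(∇f)_1 = ∂f/∂x = -6*x^2 + 3*y^2
At (-1, 3): 21.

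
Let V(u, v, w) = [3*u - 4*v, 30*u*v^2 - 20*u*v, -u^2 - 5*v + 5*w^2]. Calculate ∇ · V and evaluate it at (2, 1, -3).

∂V₁/∂u = 3
∂V₂/∂v = 60*u*v - 20*u
∂V₃/∂w = 10*w
∇·V = 60*u*v - 20*u + 10*w + 3
At (2, 1, -3): 53.

53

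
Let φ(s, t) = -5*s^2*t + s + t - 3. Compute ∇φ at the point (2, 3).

∂φ/∂s = -10*s*t + 1
∂φ/∂t = -5*s^2 + 1
∇φ = (-10*s*t + 1, -5*s^2 + 1)
At (2, 3): (-59, -19).

(-59, -19)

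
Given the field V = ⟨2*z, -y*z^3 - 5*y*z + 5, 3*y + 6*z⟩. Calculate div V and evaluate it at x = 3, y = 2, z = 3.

-36

∂V₁/∂x = 0
∂V₂/∂y = -z^3 - 5*z
∂V₃/∂z = 6
∇·V = -z^3 - 5*z + 6
At (3, 2, 3): -36.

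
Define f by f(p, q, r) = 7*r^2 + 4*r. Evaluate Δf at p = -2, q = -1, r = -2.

∂²f/∂p² = 0
∂²f/∂q² = 0
∂²f/∂r² = 14
∇²f = 14
At (-2, -1, -2): 14.

14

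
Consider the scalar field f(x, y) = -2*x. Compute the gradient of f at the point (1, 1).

(-2, 0)

∂f/∂x = -2
∂f/∂y = 0
∇f = (-2, 0)
At (1, 1): (-2, 0).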